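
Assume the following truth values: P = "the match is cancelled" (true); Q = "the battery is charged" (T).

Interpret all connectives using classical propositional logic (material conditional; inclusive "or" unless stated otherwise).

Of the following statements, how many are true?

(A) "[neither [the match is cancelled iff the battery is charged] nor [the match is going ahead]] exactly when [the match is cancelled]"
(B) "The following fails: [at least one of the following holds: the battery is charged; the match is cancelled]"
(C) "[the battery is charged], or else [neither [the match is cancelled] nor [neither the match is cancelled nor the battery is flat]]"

1

(A): This is ((P iff Q) nor not P) iff P.

P iff Q = True iff True = True
not P = not True = False
(P iff Q) nor not P = True nor False = False
((P iff Q) nor not P) iff P = False iff True = False
Thus (A) is false.

(B): Formalization: not (Q or P)

Q or P = True or True = True
not (Q or P) = not True = False
So (B) is false.

(C): Formalization: Q or (P nor (P nor not Q))

not Q = not True = False
P nor not Q = True nor False = False
P nor (P nor not Q) = True nor False = False
Q or (P nor (P nor not Q)) = True or False = True
Thus (C) is true.

Count: 1.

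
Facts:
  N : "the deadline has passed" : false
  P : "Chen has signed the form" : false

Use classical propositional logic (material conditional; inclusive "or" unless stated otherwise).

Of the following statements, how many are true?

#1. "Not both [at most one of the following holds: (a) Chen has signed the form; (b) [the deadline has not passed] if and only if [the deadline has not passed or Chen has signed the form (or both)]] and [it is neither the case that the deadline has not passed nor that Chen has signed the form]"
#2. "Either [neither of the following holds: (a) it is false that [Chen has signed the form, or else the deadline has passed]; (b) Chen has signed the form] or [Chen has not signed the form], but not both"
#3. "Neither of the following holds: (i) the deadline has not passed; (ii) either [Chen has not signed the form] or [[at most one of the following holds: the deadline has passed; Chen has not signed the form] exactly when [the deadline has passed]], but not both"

2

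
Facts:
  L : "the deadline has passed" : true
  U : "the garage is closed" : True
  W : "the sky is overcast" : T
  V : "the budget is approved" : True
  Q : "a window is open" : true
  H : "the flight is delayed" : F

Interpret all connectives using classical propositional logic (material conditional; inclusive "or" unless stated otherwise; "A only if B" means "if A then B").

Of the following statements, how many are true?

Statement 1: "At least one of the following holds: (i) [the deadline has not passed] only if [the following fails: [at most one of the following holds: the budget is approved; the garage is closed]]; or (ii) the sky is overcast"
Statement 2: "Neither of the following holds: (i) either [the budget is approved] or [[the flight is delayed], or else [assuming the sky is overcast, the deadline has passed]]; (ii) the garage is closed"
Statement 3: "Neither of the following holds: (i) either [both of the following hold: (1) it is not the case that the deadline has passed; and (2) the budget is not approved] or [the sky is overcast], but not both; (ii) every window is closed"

1

Statement 1: Formalization: (not L -> not (V nand U)) or W

not L = not True = False
V nand U = True nand True = False
not (V nand U) = not False = True
not L -> not (V nand U) = False -> True = True
(not L -> not (V nand U)) or W = True or True = True
Thus Statement 1 is true.

Statement 2: Parsed as (V or (H or (W -> L))) nor U

W -> L = True -> True = True
H or (W -> L) = False or True = True
V or (H or (W -> L)) = True or True = True
(V or (H or (W -> L))) nor U = True nor True = False
Hence Statement 2 is false.

Statement 3: This is ((not L and not V) xor W) nor not Q.

not L = not True = False
not V = not True = False
not L and not V = False and False = False
(not L and not V) xor W = False xor True = True
not Q = not True = False
((not L and not V) xor W) nor not Q = True nor False = False
So Statement 3 is false.

1 of the 3 statements is true.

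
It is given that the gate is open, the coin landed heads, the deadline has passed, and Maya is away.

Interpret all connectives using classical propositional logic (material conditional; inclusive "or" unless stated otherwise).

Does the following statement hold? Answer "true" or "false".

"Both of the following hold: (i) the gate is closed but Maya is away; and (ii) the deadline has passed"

False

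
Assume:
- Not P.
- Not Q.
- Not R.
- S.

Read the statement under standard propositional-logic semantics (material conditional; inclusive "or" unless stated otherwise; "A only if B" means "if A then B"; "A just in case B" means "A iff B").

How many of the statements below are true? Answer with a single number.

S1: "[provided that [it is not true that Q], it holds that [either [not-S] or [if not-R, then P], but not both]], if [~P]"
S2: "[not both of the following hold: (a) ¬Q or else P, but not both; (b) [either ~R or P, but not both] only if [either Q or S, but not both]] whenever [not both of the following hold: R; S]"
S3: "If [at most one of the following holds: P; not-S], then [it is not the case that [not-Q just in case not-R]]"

S1: Parsed as not P -> (not Q -> (not S xor (not R -> P)))

not P = not False = True
not Q = not False = True
not S = not True = False
not R = not False = True
not R -> P = True -> False = False
not S xor (not R -> P) = False xor False = False
not Q -> (not S xor (not R -> P)) = True -> False = False
not P -> (not Q -> (not S xor (not R -> P))) = True -> False = False
So S1 is false.

S2: This is (R nand S) -> ((not Q xor P) nand ((not R xor P) -> (Q xor S))).

R nand S = False nand True = True
not Q = not False = True
not Q xor P = True xor False = True
not R = not False = True
not R xor P = True xor False = True
Q xor S = False xor True = True
(not R xor P) -> (Q xor S) = True -> True = True
(not Q xor P) nand ((not R xor P) -> (Q xor S)) = True nand True = False
(R nand S) -> ((not Q xor P) nand ((not R xor P) -> (Q xor S))) = True -> False = False
So S2 is false.

S3: This is (P nand not S) -> not (not Q iff not R).

not S = not True = False
P nand not S = False nand False = True
not Q = not False = True
not R = not False = True
not Q iff not R = True iff True = True
not (not Q iff not R) = not True = False
(P nand not S) -> not (not Q iff not R) = True -> False = False
So S3 is false.

Count: 0.

0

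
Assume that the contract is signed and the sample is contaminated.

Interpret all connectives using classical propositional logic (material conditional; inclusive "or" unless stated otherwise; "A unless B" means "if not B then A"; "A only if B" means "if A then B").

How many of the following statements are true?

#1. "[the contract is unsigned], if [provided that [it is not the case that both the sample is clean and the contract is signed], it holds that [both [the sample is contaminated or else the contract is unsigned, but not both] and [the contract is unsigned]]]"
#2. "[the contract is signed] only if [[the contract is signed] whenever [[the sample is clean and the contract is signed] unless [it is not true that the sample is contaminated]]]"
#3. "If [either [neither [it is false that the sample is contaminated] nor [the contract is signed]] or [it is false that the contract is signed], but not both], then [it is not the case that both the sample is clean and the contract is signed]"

Let K = "the sample is contaminated" (T), V = "the contract is signed" (T).

#1: Parsed as ((~K nand V) -> ((K xor ~V) & ~V)) -> ~V

~K = ~T = F
~K nand V = F nand T = T
~V = ~T = F
K xor ~V = T xor F = T
~V = ~T = F
(K xor ~V) & ~V = T & F = F
(~K nand V) -> ((K xor ~V) & ~V) = T -> F = F
~V = ~T = F
((~K nand V) -> ((K xor ~V) & ~V)) -> ~V = F -> F = T
So #1 is true.

#2: Parsed as V -> (((~K & V) | ~K) -> V)

~K = ~T = F
~K & V = F & T = F
~K = ~T = F
(~K & V) | ~K = F | F = F
((~K & V) | ~K) -> V = F -> T = T
V -> (((~K & V) | ~K) -> V) = T -> T = T
Hence #2 is true.

#3: Parsed as ((~K nor V) xor ~V) -> (~K nand V)

~K = ~T = F
~K nor V = F nor T = F
~V = ~T = F
(~K nor V) xor ~V = F xor F = F
~K = ~T = F
~K nand V = F nand T = T
((~K nor V) xor ~V) -> (~K nand V) = F -> T = T
So #3 is true.

3 of the 3 statements are true.

3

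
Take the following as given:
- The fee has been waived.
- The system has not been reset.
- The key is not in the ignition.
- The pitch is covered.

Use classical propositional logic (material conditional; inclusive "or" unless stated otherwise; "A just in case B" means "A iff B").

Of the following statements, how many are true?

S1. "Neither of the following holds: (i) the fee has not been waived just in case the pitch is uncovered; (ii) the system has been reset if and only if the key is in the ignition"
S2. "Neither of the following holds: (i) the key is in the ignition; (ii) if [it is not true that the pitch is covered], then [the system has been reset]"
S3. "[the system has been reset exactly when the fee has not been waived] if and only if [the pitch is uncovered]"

0

Let P = "the fee has been waived" (T), S = "the pitch is covered" (T), Q = "the system has been reset" (F), R = "the key is in the ignition" (F).

S1: Formalization: (~P <-> ~S) nor (Q <-> R)

~P = ~T = F
~S = ~T = F
~P <-> ~S = F <-> F = T
Q <-> R = F <-> F = T
(~P <-> ~S) nor (Q <-> R) = T nor T = F
So S1 is false.

S2: Formalization: R nor (~S -> Q)

~S = ~T = F
~S -> Q = F -> F = T
R nor (~S -> Q) = F nor T = F
Thus S2 is false.

S3: This is (Q <-> ~P) <-> ~S.

~P = ~T = F
Q <-> ~P = F <-> F = T
~S = ~T = F
(Q <-> ~P) <-> ~S = T <-> F = F
So S3 is false.

0 of the 3 statements are true (none).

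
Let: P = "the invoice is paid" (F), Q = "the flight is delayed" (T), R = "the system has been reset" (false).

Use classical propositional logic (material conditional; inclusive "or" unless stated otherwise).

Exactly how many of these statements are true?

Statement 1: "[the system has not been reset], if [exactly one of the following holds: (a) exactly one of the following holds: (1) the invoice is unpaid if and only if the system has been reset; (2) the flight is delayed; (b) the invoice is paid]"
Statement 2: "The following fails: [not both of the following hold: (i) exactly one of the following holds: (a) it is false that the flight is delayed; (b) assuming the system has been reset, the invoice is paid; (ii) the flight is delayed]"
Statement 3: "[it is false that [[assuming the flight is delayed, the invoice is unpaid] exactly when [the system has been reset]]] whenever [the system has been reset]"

Statement 1: This is (((~P <-> R) xor Q) xor P) -> ~R.

~P = ~F = T
~P <-> R = T <-> F = F
(~P <-> R) xor Q = F xor T = T
((~P <-> R) xor Q) xor P = T xor F = T
~R = ~F = T
(((~P <-> R) xor Q) xor P) -> ~R = T -> T = T
Thus Statement 1 is true.

Statement 2: Formalization: ~((~Q xor (R -> P)) nand Q)

~Q = ~T = F
R -> P = F -> F = T
~Q xor (R -> P) = F xor T = T
(~Q xor (R -> P)) nand Q = T nand T = F
~((~Q xor (R -> P)) nand Q) = ~F = T
Thus Statement 2 is true.

Statement 3: This is R -> ~((Q -> ~P) <-> R).

~P = ~F = T
Q -> ~P = T -> T = T
(Q -> ~P) <-> R = T <-> F = F
~((Q -> ~P) <-> R) = ~F = T
R -> ~((Q -> ~P) <-> R) = F -> T = T
Hence Statement 3 is true.

Count: 3.

3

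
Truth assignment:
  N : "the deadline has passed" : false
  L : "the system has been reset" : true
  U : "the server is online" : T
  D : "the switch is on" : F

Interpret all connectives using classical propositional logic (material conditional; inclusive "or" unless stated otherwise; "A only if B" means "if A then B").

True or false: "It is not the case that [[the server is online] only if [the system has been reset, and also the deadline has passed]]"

Parsed as ¬(U → (L ∧ N))

L ∧ N = T ∧ F = F
U → (L ∧ N) = T → F = F
¬(U → (L ∧ N)) = ¬F = T

The statement is true.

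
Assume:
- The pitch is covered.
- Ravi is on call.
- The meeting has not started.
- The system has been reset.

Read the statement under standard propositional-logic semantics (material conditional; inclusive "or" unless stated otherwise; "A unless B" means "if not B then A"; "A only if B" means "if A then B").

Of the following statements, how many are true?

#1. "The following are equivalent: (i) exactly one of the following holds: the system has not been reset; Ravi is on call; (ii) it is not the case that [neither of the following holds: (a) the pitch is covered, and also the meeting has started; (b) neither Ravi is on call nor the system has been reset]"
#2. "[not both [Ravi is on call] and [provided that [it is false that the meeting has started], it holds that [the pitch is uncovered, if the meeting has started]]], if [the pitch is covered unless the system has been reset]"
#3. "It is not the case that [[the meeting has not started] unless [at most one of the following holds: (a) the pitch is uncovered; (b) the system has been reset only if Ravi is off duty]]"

Let G = "the system has been reset" (True), V = "Ravi is on call" (True), Q = "the pitch is covered" (True), P = "the meeting has started" (False).

#1: In symbols: (not G xor V) iff not ((Q and P) nor (V nor G))

not G = not True = False
not G xor V = False xor True = True
Q and P = True and False = False
V nor G = True nor True = False
(Q and P) nor (V nor G) = False nor False = True
not ((Q and P) nor (V nor G)) = not True = False
(not G xor V) iff not ((Q and P) nor (V nor G)) = True iff False = False
Hence #1 is false.

#2: Parsed as (Q or G) -> (V nand (not P -> (P -> not Q)))

Q or G = True or True = True
not P = not False = True
not Q = not True = False
P -> not Q = False -> False = True
not P -> (P -> not Q) = True -> True = True
V nand (not P -> (P -> not Q)) = True nand True = False
(Q or G) -> (V nand (not P -> (P -> not Q))) = True -> False = False
So #2 is false.

#3: In symbols: not (not P or (not Q nand (G -> not V)))

not P = not False = True
not Q = not True = False
not V = not True = False
G -> not V = True -> False = False
not Q nand (G -> not V) = False nand False = True
not P or (not Q nand (G -> not V)) = True or True = True
not (not P or (not Q nand (G -> not V))) = not True = False
Hence #3 is false.

True statements: 0 (none).

0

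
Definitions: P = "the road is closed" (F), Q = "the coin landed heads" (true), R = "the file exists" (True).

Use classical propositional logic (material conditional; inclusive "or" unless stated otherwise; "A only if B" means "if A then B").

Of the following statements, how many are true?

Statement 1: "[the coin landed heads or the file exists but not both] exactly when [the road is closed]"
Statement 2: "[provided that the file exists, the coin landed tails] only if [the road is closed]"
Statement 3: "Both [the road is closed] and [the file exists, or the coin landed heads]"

2

Statement 1: In symbols: (Q ⊕ R) ↔ P

Q ⊕ R = T ⊕ T = F
(Q ⊕ R) ↔ P = F ↔ F = T
Hence Statement 1 is true.

Statement 2: Formalization: (R → ¬Q) → P

¬Q = ¬T = F
R → ¬Q = T → F = F
(R → ¬Q) → P = F → F = T
Thus Statement 2 is true.

Statement 3: In symbols: P ∧ (R ∨ Q)

R ∨ Q = T ∨ T = T
P ∧ (R ∨ Q) = F ∧ T = F
Hence Statement 3 is false.

2 of the 3 statements are true.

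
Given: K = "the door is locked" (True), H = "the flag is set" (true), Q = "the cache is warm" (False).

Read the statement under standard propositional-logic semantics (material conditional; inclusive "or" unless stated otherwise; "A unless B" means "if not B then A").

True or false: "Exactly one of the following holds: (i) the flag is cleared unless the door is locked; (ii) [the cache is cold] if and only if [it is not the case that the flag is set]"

The statement is true.

In symbols: (~H | K) xor (~Q <-> ~H)

~H = ~T = F
~H | K = F | T = T
~Q = ~F = T
~H = ~T = F
~Q <-> ~H = T <-> F = F
(~H | K) xor (~Q <-> ~H) = T xor F = T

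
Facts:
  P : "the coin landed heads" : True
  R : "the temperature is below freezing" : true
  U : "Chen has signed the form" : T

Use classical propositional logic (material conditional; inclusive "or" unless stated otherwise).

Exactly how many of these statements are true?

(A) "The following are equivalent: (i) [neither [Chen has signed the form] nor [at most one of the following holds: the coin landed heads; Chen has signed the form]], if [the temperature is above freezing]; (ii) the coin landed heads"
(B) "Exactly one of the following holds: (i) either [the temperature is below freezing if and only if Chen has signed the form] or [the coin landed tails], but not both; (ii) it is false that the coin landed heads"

2

(A): Formalization: (not R -> (U nor (P nand U))) iff P

not R = not True = False
P nand U = True nand True = False
U nor (P nand U) = True nor False = False
not R -> (U nor (P nand U)) = False -> False = True
(not R -> (U nor (P nand U))) iff P = True iff True = True
Thus (A) is true.

(B): In symbols: ((R iff U) xor not P) xor not P

R iff U = True iff True = True
not P = not True = False
(R iff U) xor not P = True xor False = True
not P = not True = False
((R iff U) xor not P) xor not P = True xor False = True
Hence (B) is true.

2 of the 2 statements are true.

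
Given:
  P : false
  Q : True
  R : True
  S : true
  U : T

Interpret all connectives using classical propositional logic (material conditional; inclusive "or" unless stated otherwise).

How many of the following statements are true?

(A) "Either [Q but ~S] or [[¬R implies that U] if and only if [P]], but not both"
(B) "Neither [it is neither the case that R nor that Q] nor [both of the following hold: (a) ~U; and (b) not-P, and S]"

1

(A): Parsed as (Q and not S) xor ((not R -> U) iff P)

not S = not True = False
Q and not S = True and False = False
not R = not True = False
not R -> U = False -> True = True
(not R -> U) iff P = True iff False = False
(Q and not S) xor ((not R -> U) iff P) = False xor False = False
So (A) is false.

(B): This is (R nor Q) nor (not U and (not P and S)).

R nor Q = True nor True = False
not U = not True = False
not P = not False = True
not P and S = True and True = True
not U and (not P and S) = False and True = False
(R nor Q) nor (not U and (not P and S)) = False nor False = True
So (B) is true.

1 of the 2 statements is true ((B)).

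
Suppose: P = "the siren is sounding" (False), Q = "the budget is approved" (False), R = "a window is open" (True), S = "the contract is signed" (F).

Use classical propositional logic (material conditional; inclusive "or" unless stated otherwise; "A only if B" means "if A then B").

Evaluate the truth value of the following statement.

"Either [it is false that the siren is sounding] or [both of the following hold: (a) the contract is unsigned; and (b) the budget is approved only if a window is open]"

Formalization: not P or (not S and (Q -> R))

not P = not False = True
not S = not False = True
Q -> R = False -> True = True
not S and (Q -> R) = True and True = True
not P or (not S and (Q -> R)) = True or True = True

The statement is true.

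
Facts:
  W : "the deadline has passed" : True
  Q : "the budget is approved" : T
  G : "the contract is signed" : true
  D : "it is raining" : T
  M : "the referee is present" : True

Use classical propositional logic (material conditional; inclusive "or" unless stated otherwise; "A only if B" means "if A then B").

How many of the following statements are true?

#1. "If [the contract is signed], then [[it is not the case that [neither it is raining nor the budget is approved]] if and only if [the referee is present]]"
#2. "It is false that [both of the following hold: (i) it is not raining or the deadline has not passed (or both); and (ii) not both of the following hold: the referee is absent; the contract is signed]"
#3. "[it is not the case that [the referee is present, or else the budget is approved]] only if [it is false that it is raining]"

3

#1: Parsed as G → (¬(D ↓ Q) ↔ M)

D ↓ Q = T ↓ T = F
¬(D ↓ Q) = ¬F = T
¬(D ↓ Q) ↔ M = T ↔ T = T
G → (¬(D ↓ Q) ↔ M) = T → T = T
Hence #1 is true.

#2: This is ¬((¬D ∨ ¬W) ∧ (¬M ↑ G)).

¬D = ¬T = F
¬W = ¬T = F
¬D ∨ ¬W = F ∨ F = F
¬M = ¬T = F
¬M ↑ G = F ↑ T = T
(¬D ∨ ¬W) ∧ (¬M ↑ G) = F ∧ T = F
¬((¬D ∨ ¬W) ∧ (¬M ↑ G)) = ¬F = T
Thus #2 is true.

#3: This is ¬(M ∨ Q) → ¬D.

M ∨ Q = T ∨ T = T
¬(M ∨ Q) = ¬T = F
¬D = ¬T = F
¬(M ∨ Q) → ¬D = F → F = T
So #3 is true.

True statements: 3.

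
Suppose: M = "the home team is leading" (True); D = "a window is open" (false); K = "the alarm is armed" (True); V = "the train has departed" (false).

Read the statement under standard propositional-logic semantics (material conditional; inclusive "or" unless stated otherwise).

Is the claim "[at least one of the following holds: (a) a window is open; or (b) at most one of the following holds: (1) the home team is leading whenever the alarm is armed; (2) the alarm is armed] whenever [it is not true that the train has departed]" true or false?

Formalization: ~V -> (D | ((K -> M) nand K))

~V = ~F = T
K -> M = T -> T = T
(K -> M) nand K = T nand T = F
D | ((K -> M) nand K) = F | F = F
~V -> (D | ((K -> M) nand K)) = T -> F = F

false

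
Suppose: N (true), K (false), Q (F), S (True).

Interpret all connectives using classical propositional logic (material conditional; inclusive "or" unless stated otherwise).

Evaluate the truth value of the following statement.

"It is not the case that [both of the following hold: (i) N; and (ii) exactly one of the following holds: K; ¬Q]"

The statement is false.

Formalization: ~(N & (K xor ~Q))

~Q = ~F = T
K xor ~Q = F xor T = T
N & (K xor ~Q) = T & T = T
~(N & (K xor ~Q)) = ~T = F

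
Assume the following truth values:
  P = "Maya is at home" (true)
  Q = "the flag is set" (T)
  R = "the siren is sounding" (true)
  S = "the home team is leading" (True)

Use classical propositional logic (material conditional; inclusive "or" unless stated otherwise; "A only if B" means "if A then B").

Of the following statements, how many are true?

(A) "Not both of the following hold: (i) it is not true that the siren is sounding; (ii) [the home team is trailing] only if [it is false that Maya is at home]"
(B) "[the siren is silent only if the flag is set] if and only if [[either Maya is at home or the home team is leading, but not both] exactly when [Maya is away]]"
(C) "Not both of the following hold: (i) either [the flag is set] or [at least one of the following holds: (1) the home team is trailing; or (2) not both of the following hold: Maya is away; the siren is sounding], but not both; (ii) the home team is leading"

3

(A): In symbols: ~R nand (~S -> ~P)

~R = ~T = F
~S = ~T = F
~P = ~T = F
~S -> ~P = F -> F = T
~R nand (~S -> ~P) = F nand T = T
Thus (A) is true.

(B): Formalization: (~R -> Q) <-> ((P xor S) <-> ~P)

~R = ~T = F
~R -> Q = F -> T = T
P xor S = T xor T = F
~P = ~T = F
(P xor S) <-> ~P = F <-> F = T
(~R -> Q) <-> ((P xor S) <-> ~P) = T <-> T = T
Hence (B) is true.

(C): Formalization: (Q xor (~S | (~P nand R))) nand S

~S = ~T = F
~P = ~T = F
~P nand R = F nand T = T
~S | (~P nand R) = F | T = T
Q xor (~S | (~P nand R)) = T xor T = F
(Q xor (~S | (~P nand R))) nand S = F nand T = T
Hence (C) is true.

True statements: 3.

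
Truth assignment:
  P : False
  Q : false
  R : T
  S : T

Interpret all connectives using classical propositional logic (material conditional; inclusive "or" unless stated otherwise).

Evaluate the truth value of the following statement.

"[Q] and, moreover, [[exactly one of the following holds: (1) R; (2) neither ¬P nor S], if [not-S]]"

This is Q & (~S -> (R xor (~P nor S))).

~S = ~T = F
~P = ~F = T
~P nor S = T nor T = F
R xor (~P nor S) = T xor F = T
~S -> (R xor (~P nor S)) = F -> T = T
Q & (~S -> (R xor (~P nor S))) = F & T = F

false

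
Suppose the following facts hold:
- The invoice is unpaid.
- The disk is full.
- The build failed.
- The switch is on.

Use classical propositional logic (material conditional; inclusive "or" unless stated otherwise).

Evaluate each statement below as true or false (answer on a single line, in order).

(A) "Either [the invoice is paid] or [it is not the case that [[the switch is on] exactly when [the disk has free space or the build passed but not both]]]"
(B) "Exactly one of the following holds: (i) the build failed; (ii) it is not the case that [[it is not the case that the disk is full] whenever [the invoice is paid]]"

(A) True / (B) True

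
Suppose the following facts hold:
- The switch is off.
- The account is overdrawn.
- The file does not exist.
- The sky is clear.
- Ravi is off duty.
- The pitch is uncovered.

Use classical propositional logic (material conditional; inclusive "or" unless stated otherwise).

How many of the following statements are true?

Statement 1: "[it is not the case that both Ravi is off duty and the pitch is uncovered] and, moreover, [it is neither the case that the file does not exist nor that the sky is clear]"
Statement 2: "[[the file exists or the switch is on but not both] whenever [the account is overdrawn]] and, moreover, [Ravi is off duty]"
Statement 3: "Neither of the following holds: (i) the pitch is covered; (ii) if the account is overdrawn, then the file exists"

1

Let L = "Ravi is on call" (False), M = "the pitch is covered" (False), D = "the file exists" (False), V = "the sky is overcast" (False), K = "the account is overdrawn" (True), P = "the switch is on" (False).

Statement 1: In symbols: (not L nand not M) and (not D nor not V)

not L = not False = True
not M = not False = True
not L nand not M = True nand True = False
not D = not False = True
not V = not False = True
not D nor not V = True nor True = False
(not L nand not M) and (not D nor not V) = False and False = False
So Statement 1 is false.

Statement 2: In symbols: (K -> (D xor P)) and not L

D xor P = False xor False = False
K -> (D xor P) = True -> False = False
not L = not False = True
(K -> (D xor P)) and not L = False and True = False
Thus Statement 2 is false.

Statement 3: This is M nor (K -> D).

K -> D = True -> False = False
M nor (K -> D) = False nor False = True
So Statement 3 is true.

1 of the 3 statements is true (Statement 3).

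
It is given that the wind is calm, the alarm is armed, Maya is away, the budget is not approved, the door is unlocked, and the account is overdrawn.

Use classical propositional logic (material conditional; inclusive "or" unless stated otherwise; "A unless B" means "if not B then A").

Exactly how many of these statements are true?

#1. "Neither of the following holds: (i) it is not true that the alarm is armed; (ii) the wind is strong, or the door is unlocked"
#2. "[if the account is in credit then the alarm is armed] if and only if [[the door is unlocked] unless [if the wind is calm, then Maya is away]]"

1

Let S = "the alarm is armed" (True), K = "the wind is strong" (False), V = "the door is locked" (False), W = "the account is overdrawn" (True), L = "Maya is at home" (False).

#1: This is not S nor (K or not V).

not S = not True = False
not V = not False = True
K or not V = False or True = True
not S nor (K or not V) = False nor True = False
Hence #1 is false.

#2: In symbols: (not W -> S) iff (not V or (not K -> not L))

not W = not True = False
not W -> S = False -> True = True
not V = not False = True
not K = not False = True
not L = not False = True
not K -> not L = True -> True = True
not V or (not K -> not L) = True or True = True
(not W -> S) iff (not V or (not K -> not L)) = True iff True = True
Thus #2 is true.

True statements: 1.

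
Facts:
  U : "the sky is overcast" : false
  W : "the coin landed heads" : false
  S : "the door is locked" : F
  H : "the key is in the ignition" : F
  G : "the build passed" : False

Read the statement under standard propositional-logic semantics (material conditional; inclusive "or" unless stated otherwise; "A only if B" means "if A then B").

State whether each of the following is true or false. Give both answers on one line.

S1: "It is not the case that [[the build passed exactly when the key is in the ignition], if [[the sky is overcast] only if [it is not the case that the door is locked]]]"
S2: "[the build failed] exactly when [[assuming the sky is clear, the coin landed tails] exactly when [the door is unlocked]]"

S1: Formalization: ¬((U → ¬S) → (G ↔ H))

¬S = ¬F = T
U → ¬S = F → T = T
G ↔ H = F ↔ F = T
(U → ¬S) → (G ↔ H) = T → T = T
¬((U → ¬S) → (G ↔ H)) = ¬T = F
Hence S1 is false.

S2: Formalization: ¬G ↔ ((¬U → ¬W) ↔ ¬S)

¬G = ¬F = T
¬U = ¬F = T
¬W = ¬F = T
¬U → ¬W = T → T = T
¬S = ¬F = T
(¬U → ¬W) ↔ ¬S = T ↔ T = T
¬G ↔ ((¬U → ¬W) ↔ ¬S) = T ↔ T = T
Thus S2 is true.

S1 False / S2 True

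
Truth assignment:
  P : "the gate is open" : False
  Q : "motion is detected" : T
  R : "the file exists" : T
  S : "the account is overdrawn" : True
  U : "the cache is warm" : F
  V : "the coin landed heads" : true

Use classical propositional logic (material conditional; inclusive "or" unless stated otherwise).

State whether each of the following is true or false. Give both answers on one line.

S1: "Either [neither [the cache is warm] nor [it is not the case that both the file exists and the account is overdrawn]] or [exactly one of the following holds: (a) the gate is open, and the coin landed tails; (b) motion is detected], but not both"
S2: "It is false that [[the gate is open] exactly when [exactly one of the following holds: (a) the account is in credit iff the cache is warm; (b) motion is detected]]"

S1 F; S2 F

S1: Parsed as (U nor (R nand S)) xor ((P & ~V) xor Q)

R nand S = T nand T = F
U nor (R nand S) = F nor F = T
~V = ~T = F
P & ~V = F & F = F
(P & ~V) xor Q = F xor T = T
(U nor (R nand S)) xor ((P & ~V) xor Q) = T xor T = F
So S1 is false.

S2: This is ~(P <-> ((~S <-> U) xor Q)).

~S = ~T = F
~S <-> U = F <-> F = T
(~S <-> U) xor Q = T xor T = F
P <-> ((~S <-> U) xor Q) = F <-> F = T
~(P <-> ((~S <-> U) xor Q)) = ~T = F
Thus S2 is false.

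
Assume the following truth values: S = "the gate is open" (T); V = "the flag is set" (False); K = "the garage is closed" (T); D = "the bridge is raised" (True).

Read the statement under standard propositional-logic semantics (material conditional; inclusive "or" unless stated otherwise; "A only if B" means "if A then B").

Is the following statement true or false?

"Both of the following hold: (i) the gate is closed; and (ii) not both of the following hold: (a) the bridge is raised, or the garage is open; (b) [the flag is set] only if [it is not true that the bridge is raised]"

Values: S=T, D=T, K=T, V=F.
This is ~S & ((D | ~K) nand (V -> ~D)).

~S = ~T = F
~K = ~T = F
D | ~K = T | F = T
~D = ~T = F
V -> ~D = F -> F = T
(D | ~K) nand (V -> ~D) = T nand T = F
~S & ((D | ~K) nand (V -> ~D)) = F & F = F

False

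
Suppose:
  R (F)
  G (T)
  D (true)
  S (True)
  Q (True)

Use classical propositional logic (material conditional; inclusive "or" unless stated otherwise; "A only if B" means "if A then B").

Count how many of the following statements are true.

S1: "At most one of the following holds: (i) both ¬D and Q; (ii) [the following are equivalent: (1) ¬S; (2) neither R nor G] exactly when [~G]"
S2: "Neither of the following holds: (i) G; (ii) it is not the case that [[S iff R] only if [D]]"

1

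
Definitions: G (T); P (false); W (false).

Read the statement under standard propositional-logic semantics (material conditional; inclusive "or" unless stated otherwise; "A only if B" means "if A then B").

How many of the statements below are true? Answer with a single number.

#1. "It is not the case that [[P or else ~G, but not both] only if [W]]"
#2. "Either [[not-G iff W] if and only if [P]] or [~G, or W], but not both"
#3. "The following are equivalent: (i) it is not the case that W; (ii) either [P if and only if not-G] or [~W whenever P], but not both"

0

#1: In symbols: ¬((P ⊕ ¬G) → W)

¬G = ¬T = F
P ⊕ ¬G = F ⊕ F = F
(P ⊕ ¬G) → W = F → F = T
¬((P ⊕ ¬G) → W) = ¬T = F
Thus #1 is false.

#2: In symbols: ((¬G ↔ W) ↔ P) ⊕ (¬G ∨ W)

¬G = ¬T = F
¬G ↔ W = F ↔ F = T
(¬G ↔ W) ↔ P = T ↔ F = F
¬G = ¬T = F
¬G ∨ W = F ∨ F = F
((¬G ↔ W) ↔ P) ⊕ (¬G ∨ W) = F ⊕ F = F
Hence #2 is false.

#3: Formalization: ¬W ↔ ((P ↔ ¬G) ⊕ (P → ¬W))

¬W = ¬F = T
¬G = ¬T = F
P ↔ ¬G = F ↔ F = T
¬W = ¬F = T
P → ¬W = F → T = T
(P ↔ ¬G) ⊕ (P → ¬W) = T ⊕ T = F
¬W ↔ ((P ↔ ¬G) ⊕ (P → ¬W)) = T ↔ F = F
Hence #3 is false.

True statements: 0 (none).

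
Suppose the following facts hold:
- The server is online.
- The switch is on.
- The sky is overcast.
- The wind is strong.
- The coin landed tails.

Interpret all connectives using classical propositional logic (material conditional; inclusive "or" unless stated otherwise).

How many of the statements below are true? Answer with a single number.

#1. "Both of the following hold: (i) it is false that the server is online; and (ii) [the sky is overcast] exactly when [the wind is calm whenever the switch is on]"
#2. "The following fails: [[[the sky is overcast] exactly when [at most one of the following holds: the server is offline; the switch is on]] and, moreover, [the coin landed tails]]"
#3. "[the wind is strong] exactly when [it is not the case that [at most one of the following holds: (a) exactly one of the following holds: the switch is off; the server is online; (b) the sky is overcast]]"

1

Let P = "the server is online" (T), R = "the sky is overcast" (T), Q = "the switch is on" (T), S = "the wind is strong" (T), U = "the coin landed heads" (F).

#1: In symbols: ~P & (R <-> (Q -> ~S))

~P = ~T = F
~S = ~T = F
Q -> ~S = T -> F = F
R <-> (Q -> ~S) = T <-> F = F
~P & (R <-> (Q -> ~S)) = F & F = F
Hence #1 is false.

#2: In symbols: ~((R <-> (~P nand Q)) & ~U)

~P = ~T = F
~P nand Q = F nand T = T
R <-> (~P nand Q) = T <-> T = T
~U = ~F = T
(R <-> (~P nand Q)) & ~U = T & T = T
~((R <-> (~P nand Q)) & ~U) = ~T = F
Hence #2 is false.

#3: Formalization: S <-> ~((~Q xor P) nand R)

~Q = ~T = F
~Q xor P = F xor T = T
(~Q xor P) nand R = T nand T = F
~((~Q xor P) nand R) = ~F = T
S <-> ~((~Q xor P) nand R) = T <-> T = T
Hence #3 is true.

Count: 1.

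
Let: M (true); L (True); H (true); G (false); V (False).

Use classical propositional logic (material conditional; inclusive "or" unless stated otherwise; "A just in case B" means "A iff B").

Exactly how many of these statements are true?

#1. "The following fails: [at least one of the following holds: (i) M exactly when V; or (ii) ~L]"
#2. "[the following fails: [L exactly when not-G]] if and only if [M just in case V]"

2

#1: Parsed as ~((M <-> V) | ~L)

M <-> V = T <-> F = F
~L = ~T = F
(M <-> V) | ~L = F | F = F
~((M <-> V) | ~L) = ~F = T
So #1 is true.

#2: Parsed as ~(L <-> ~G) <-> (M <-> V)

~G = ~F = T
L <-> ~G = T <-> T = T
~(L <-> ~G) = ~T = F
M <-> V = T <-> F = F
~(L <-> ~G) <-> (M <-> V) = F <-> F = T
Hence #2 is true.

True statements: 2 (#1, #2).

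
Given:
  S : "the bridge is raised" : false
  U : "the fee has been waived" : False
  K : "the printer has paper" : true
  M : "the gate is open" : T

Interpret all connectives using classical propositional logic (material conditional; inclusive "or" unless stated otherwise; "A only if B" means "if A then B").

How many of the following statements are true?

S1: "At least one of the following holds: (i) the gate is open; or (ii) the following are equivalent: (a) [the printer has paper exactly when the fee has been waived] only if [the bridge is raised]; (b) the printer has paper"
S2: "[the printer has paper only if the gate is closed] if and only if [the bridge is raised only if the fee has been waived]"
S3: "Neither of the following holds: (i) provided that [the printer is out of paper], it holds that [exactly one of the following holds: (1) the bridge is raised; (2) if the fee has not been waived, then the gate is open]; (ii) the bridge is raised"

1

S1: Formalization: M ∨ (((K ↔ U) → S) ↔ K)

K ↔ U = T ↔ F = F
(K ↔ U) → S = F → F = T
((K ↔ U) → S) ↔ K = T ↔ T = T
M ∨ (((K ↔ U) → S) ↔ K) = T ∨ T = T
Thus S1 is true.

S2: In symbols: (K → ¬M) ↔ (S → U)

¬M = ¬T = F
K → ¬M = T → F = F
S → U = F → F = T
(K → ¬M) ↔ (S → U) = F ↔ T = F
Thus S2 is false.

S3: This is (¬K → (S ⊕ (¬U → M))) ↓ S.

¬K = ¬T = F
¬U = ¬F = T
¬U → M = T → T = T
S ⊕ (¬U → M) = F ⊕ T = T
¬K → (S ⊕ (¬U → M)) = F → T = T
(¬K → (S ⊕ (¬U → M))) ↓ S = T ↓ F = F
So S3 is false.

True statements: 1.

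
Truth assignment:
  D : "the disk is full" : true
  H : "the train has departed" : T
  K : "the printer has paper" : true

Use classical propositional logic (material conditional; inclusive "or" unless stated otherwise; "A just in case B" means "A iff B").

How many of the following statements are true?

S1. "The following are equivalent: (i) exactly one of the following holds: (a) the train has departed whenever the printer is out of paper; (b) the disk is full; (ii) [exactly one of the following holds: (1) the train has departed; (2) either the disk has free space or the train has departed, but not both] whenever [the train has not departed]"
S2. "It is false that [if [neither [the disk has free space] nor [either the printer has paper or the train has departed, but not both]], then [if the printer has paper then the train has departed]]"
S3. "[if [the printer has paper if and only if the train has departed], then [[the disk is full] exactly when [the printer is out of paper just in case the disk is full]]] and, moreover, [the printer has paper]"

S1: Parsed as ((¬K → H) ⊕ D) ↔ (¬H → (H ⊕ (¬D ⊕ H)))

¬K = ¬T = F
¬K → H = F → T = T
(¬K → H) ⊕ D = T ⊕ T = F
¬H = ¬T = F
¬D = ¬T = F
¬D ⊕ H = F ⊕ T = T
H ⊕ (¬D ⊕ H) = T ⊕ T = F
¬H → (H ⊕ (¬D ⊕ H)) = F → F = T
((¬K → H) ⊕ D) ↔ (¬H → (H ⊕ (¬D ⊕ H))) = F ↔ T = F
Thus S1 is false.

S2: This is ¬((¬D ↓ (K ⊕ H)) → (K → H)).

¬D = ¬T = F
K ⊕ H = T ⊕ T = F
¬D ↓ (K ⊕ H) = F ↓ F = T
K → H = T → T = T
(¬D ↓ (K ⊕ H)) → (K → H) = T → T = T
¬((¬D ↓ (K ⊕ H)) → (K → H)) = ¬T = F
Hence S2 is false.

S3: Parsed as ((K ↔ H) → (D ↔ (¬K ↔ D))) ∧ K

K ↔ H = T ↔ T = T
¬K = ¬T = F
¬K ↔ D = F ↔ T = F
D ↔ (¬K ↔ D) = T ↔ F = F
(K ↔ H) → (D ↔ (¬K ↔ D)) = T → F = F
((K ↔ H) → (D ↔ (¬K ↔ D))) ∧ K = F ∧ T = F
So S3 is false.

0 of the 3 statements are true (none).

0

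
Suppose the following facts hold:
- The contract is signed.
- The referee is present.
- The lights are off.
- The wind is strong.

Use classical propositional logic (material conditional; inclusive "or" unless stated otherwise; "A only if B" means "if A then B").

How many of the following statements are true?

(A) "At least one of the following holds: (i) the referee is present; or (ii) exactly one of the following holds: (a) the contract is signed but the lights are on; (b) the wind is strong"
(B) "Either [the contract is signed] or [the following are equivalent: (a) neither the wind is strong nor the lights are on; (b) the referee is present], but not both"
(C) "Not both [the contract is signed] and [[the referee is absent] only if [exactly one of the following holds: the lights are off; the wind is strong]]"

2

Let Q = "the referee is present" (T), P = "the contract is signed" (T), R = "the lights are on" (F), S = "the wind is strong" (T).

(A): Formalization: Q | ((P & R) xor S)

P & R = T & F = F
(P & R) xor S = F xor T = T
Q | ((P & R) xor S) = T | T = T
So (A) is true.

(B): This is P xor ((S nor R) <-> Q).

S nor R = T nor F = F
(S nor R) <-> Q = F <-> T = F
P xor ((S nor R) <-> Q) = T xor F = T
So (B) is true.

(C): This is P nand (~Q -> (~R xor S)).

~Q = ~T = F
~R = ~F = T
~R xor S = T xor T = F
~Q -> (~R xor S) = F -> F = T
P nand (~Q -> (~R xor S)) = T nand T = F
So (C) is false.

2 of the 3 statements are true ((A), (B)).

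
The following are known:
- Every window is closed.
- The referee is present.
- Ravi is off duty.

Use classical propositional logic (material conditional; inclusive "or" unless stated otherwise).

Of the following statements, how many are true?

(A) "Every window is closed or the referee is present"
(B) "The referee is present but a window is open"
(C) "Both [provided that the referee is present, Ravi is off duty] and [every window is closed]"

Let K = "a window is open" (F), L = "the referee is present" (T), M = "Ravi is on call" (F).

(A): In symbols: ¬K ∨ L

¬K = ¬F = T
¬K ∨ L = T ∨ T = T
So (A) is true.

(B): Parsed as L ∧ K

L ∧ K = T ∧ F = F
Hence (B) is false.

(C): In symbols: (L → ¬M) ∧ ¬K

¬M = ¬F = T
L → ¬M = T → T = T
¬K = ¬F = T
(L → ¬M) ∧ ¬K = T ∧ T = T
So (C) is true.

True statements: 2.

2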